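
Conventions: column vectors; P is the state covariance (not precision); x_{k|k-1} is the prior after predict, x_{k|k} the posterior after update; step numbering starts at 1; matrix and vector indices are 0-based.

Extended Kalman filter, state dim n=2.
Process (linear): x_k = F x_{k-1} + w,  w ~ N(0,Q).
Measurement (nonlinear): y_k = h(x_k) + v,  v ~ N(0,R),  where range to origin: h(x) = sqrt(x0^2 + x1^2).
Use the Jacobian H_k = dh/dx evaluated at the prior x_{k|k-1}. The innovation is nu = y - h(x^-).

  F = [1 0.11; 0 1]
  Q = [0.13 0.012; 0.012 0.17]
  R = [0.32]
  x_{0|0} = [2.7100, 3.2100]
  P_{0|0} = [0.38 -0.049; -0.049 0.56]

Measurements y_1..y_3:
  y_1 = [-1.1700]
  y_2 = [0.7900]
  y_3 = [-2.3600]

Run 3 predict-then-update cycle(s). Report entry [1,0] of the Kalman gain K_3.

K[1,0] = 0.1052

step 1: x^-=[3.0631, 3.2100]  P^-=[0.5060 0.0246; 0.0246 0.7300]  H_jac=[0.6904 0.7235]  S=[0.9678]  K=[0.3793; 0.5632]  nu=[-5.6070]  x^+=[0.9362, 0.0519]  P^+=[0.3667 -0.1822; -0.1822 0.4230]
step 2: x^-=[0.9419, 0.0519]  P^-=[0.4618 -0.1236; -0.1236 0.5930]  H_jac=[0.9985 0.0550]  S=[0.7686]  K=[0.5911; -0.1182]  nu=[-0.1534]  x^+=[0.8513, 0.0700]  P^+=[0.1933 -0.0700; -0.0700 0.5822]
step 3: x^-=[0.8590, 0.0700]  P^-=[0.3149 0.0061; 0.0061 0.7522]  H_jac=[0.9967 0.0813]  S=[0.6388]  K=[0.4921; 0.1052]  nu=[-3.2218]  x^+=[-0.7266, -0.2689]  P^+=[0.1602 -0.0270; -0.0270 0.7452]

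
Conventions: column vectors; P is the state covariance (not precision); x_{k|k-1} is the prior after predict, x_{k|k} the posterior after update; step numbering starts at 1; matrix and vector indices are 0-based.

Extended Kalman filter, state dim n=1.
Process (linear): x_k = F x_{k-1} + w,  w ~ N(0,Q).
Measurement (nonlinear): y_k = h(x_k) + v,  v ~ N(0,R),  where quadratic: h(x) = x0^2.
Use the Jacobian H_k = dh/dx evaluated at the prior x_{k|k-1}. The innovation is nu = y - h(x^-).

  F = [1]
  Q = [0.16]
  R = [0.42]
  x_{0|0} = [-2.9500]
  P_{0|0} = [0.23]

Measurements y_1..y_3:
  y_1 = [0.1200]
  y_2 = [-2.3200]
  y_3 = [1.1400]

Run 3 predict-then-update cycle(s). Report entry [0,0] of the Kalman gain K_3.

step 1: x^-=[-2.9500]  P^-=[0.3900]  H_jac=[-5.9000]  S=[13.9959]  K=[-0.1644]  nu=[-8.5825]  x^+=[-1.5390]  P^+=[0.0117]
step 2: x^-=[-1.5390]  P^-=[0.1717]  H_jac=[-3.0780]  S=[2.0467]  K=[-0.2582]  nu=[-4.6885]  x^+=[-0.3283]  P^+=[0.0352]
step 3: x^-=[-0.3283]  P^-=[0.1952]  H_jac=[-0.6567]  S=[0.5042]  K=[-0.2543]  nu=[1.0322]  x^+=[-0.5908]  P^+=[0.1626]

K[0,0] = -0.2543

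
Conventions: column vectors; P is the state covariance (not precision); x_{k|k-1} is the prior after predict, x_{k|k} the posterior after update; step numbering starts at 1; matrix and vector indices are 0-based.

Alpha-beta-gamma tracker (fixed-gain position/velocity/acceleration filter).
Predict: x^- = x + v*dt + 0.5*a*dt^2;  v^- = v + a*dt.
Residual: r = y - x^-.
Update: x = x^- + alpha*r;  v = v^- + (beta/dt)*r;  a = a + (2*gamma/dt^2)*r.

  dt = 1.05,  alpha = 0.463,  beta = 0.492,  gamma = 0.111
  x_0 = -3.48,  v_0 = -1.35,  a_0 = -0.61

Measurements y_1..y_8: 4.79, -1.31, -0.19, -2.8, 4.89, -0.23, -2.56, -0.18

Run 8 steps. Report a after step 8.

a_post = -0.0588

step 1: x_pred=-5.2338  r=10.0238  x^+=-0.5928  v^+=2.7063  a^+=1.4084
step 2: x_pred=3.0253  r=-4.3353  x^+=1.0180  v^+=2.1538  a^+=0.5354
step 3: x_pred=3.5747  r=-3.7647  x^+=1.8316  v^+=0.9520  a^+=-0.2226
step 4: x_pred=2.7085  r=-5.5085  x^+=0.1580  v^+=-1.8629  a^+=-1.3318
step 5: x_pred=-2.5322  r=7.4222  x^+=0.9043  v^+=0.2165  a^+=0.1627
step 6: x_pred=1.2213  r=-1.4513  x^+=0.5494  v^+=-0.2927  a^+=-0.1295
step 7: x_pred=0.1707  r=-2.7307  x^+=-1.0936  v^+=-1.7082  a^+=-0.6794
step 8: x_pred=-3.2617  r=3.0817  x^+=-1.8349  v^+=-0.9775  a^+=-0.0588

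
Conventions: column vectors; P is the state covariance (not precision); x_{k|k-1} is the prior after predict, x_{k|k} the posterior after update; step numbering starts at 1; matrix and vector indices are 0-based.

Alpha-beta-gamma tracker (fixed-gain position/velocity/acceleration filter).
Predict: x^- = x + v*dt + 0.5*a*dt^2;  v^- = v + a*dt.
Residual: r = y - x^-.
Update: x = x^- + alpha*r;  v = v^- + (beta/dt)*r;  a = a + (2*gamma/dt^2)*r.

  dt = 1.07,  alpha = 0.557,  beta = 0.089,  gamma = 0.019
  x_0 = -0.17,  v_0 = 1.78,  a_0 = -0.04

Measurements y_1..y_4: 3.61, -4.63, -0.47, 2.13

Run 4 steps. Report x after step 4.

step 1: x_pred=1.7117  r=1.8983  x^+=2.7691  v^+=1.8951  a^+=0.0230
step 2: x_pred=4.8100  r=-9.4400  x^+=-0.4481  v^+=1.1345  a^+=-0.2903
step 3: x_pred=0.5997  r=-1.0697  x^+=0.0039  v^+=0.7349  a^+=-0.3258
step 4: x_pred=0.6037  r=1.5263  x^+=1.4538  v^+=0.5132  a^+=-0.2752

x_post = 1.4538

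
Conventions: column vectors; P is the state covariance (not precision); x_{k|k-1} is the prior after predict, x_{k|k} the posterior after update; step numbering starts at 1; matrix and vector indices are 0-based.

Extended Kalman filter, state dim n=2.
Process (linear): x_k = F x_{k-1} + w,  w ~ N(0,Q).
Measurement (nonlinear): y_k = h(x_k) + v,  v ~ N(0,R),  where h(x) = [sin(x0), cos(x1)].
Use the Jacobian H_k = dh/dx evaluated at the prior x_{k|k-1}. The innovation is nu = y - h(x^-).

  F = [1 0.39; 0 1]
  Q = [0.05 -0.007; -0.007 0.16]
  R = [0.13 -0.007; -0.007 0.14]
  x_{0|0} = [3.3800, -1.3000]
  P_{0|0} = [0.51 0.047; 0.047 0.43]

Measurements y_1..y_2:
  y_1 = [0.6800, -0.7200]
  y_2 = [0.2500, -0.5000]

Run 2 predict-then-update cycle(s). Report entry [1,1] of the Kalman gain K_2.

K[1,1] = 0.6941

step 1: x^-=[2.8730, -1.3000]  P^-=[0.6621 0.2077; 0.2077 0.5900]  H_jac=[-0.9641 0.0000; 0.0000 0.9636]  S=[0.7454 -0.2000; -0.2000 0.6878]  K=[-0.8441 0.0456; -0.0509 0.8118]  nu=[0.4146, -0.9875]  x^+=[2.4780, -2.1227]  P^+=[0.1141 0.0128; 0.0128 0.1183]
step 2: x^-=[1.6501, -2.1227]  P^-=[0.1921 0.0519; 0.0519 0.2783]  H_jac=[-0.0793 0.0000; 0.0000 0.8515]  S=[0.1312 -0.0105; -0.0105 0.3418]  K=[-0.1060 0.1260; 0.0242 0.6941]  nu=[-0.7469, 0.0243]  x^+=[1.7323, -2.1239]  P^+=[0.1849 0.0216; 0.0216 0.1139]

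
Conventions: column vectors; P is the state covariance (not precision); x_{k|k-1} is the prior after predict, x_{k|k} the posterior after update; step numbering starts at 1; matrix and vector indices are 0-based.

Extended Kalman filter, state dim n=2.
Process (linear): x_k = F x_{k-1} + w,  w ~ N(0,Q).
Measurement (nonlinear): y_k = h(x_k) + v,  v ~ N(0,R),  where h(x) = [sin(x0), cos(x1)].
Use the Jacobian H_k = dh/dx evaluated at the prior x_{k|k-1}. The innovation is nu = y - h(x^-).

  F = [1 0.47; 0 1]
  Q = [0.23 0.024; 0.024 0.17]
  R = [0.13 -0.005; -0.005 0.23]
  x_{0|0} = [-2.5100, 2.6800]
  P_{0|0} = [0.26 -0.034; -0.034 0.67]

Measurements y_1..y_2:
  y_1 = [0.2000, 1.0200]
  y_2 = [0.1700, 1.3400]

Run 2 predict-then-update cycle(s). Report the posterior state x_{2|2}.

step 1: x^-=[-1.2504, 2.6800]  P^-=[0.6060 0.3049; 0.3049 0.8400]  H_jac=[0.3149 0.0000; 0.0000 -0.4454]  S=[0.1901 -0.0478; -0.0478 0.3966]  K=[0.9466 -0.2284; 0.2765 -0.9100]  nu=[1.1491, 1.9153]  x^+=[-0.6001, 1.2548]  P^+=[0.3944 0.1286; 0.1286 0.4730]
step 2: x^-=[-0.0103, 1.2548]  P^-=[0.8497 0.3749; 0.3749 0.6430]  H_jac=[0.9999 0.0000; 0.0000 -0.9505]  S=[0.9796 -0.3613; -0.3613 0.8109]  K=[0.8440 -0.0634; 0.1253 -0.6979]  nu=[0.1803, 1.0292]  x^+=[0.0766, 0.5591]  P^+=[0.1100 0.0198; 0.0198 0.1695]

x_post = [0.0766, 0.5591]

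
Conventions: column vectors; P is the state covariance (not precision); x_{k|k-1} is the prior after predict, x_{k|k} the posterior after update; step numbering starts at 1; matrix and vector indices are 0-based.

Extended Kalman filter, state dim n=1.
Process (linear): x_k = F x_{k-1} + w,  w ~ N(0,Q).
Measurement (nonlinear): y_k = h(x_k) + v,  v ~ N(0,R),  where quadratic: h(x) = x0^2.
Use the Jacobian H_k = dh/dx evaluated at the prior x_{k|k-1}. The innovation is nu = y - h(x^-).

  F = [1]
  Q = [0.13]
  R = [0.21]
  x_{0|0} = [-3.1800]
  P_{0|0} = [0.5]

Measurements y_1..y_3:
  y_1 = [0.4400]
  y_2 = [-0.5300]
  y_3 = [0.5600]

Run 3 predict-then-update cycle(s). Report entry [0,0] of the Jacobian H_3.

step 1: x^-=[-3.1800]  P^-=[0.6300]  H_jac=[-6.3600]  S=[25.6932]  K=[-0.1559]  nu=[-9.6724]  x^+=[-1.6716]  P^+=[0.0051]
step 2: x^-=[-1.6716]  P^-=[0.1351]  H_jac=[-3.3432]  S=[1.7206]  K=[-0.2626]  nu=[-3.3243]  x^+=[-0.7986]  P^+=[0.0165]
step 3: x^-=[-0.7986]  P^-=[0.1465]  H_jac=[-1.5973]  S=[0.5838]  K=[-0.4008]  nu=[-0.0778]  x^+=[-0.7674]  P^+=[0.0527]

H_jac[0,0] = -1.5973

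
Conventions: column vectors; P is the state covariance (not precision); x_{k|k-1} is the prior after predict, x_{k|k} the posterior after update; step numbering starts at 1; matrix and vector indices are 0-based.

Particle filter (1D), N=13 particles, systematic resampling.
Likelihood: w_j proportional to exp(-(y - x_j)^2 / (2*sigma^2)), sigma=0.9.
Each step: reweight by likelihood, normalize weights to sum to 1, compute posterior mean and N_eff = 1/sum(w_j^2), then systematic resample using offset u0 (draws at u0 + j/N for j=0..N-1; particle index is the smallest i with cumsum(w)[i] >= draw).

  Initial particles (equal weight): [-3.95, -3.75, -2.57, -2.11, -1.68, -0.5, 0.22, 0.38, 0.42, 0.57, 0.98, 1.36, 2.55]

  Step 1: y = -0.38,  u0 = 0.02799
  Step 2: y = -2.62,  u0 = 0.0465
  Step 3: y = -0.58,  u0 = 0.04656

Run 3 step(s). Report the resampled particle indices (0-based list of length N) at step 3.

resampled_idx = [0, 2, 4, 5, 7, 8, 8, 9, 10, 11, 12, 12, 12]

step 1: w=[0.0001, 0.0002, 0.0108, 0.0330, 0.0737, 0.2074, 0.1675, 0.1465, 0.1409, 0.1198, 0.0668, 0.0323, 0.0010]  mean=0.0061  Neff=7.2009  idx=[3, 4, 5, 5, 6, 6, 6, 7, 8, 8, 9, 9, 10]
step 2: w=[0.5352, 0.3642, 0.0392, 0.0392, 0.0043, 0.0043, 0.0043, 0.0024, 0.0021, 0.0021, 0.0012, 0.0012, 0.0002]  mean=-1.7733  Neff=2.3682  idx=[0, 0, 0, 0, 0, 0, 0, 1, 1, 1, 1, 1, 3]
step 3: w=[0.0470, 0.0470, 0.0470, 0.0470, 0.0470, 0.0470, 0.0470, 0.0945, 0.0945, 0.0945, 0.0945, 0.0945, 0.1986]  mean=-1.5871  Neff=10.0468  idx=[0, 2, 4, 5, 7, 8, 8, 9, 10, 11, 12, 12, 12]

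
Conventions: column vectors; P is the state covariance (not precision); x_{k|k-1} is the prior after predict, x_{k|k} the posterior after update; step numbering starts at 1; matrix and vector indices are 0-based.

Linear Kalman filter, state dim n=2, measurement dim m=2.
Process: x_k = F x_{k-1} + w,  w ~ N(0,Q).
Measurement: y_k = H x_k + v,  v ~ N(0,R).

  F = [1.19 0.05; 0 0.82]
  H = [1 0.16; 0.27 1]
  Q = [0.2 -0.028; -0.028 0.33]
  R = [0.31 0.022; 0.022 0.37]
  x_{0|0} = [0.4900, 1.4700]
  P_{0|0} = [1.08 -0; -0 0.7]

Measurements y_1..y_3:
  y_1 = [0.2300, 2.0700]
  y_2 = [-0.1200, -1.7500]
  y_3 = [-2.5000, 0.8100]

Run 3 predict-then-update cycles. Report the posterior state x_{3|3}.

step 1: x^-=[0.6566, 1.2054]  P^-=[1.7311 0.0007; 0.0007 0.8007]  S=[2.0619 0.6182; 0.6182 1.2973]  K=[0.8534 -0.0459; -0.1431 0.6855]  nu=[-0.6195, 0.6873]  x^+=[0.0964, 1.7652]  P^+=[0.2751 -0.0725; -0.0725 0.2701]
step 2: x^-=[0.2030, 1.4475]  P^-=[0.5817 -0.0877; -0.0877 0.5116]  S=[0.8767 0.1695; 0.1695 0.8767]  K=[0.6567 -0.0478; -0.1186 0.5795]  nu=[-0.5546, -3.2523]  x^+=[-0.0058, -0.3714]  P^+=[0.2122 -0.0605; -0.0605 0.2282]
step 3: x^-=[-0.0255, -0.3046]  P^-=[0.4939 -0.0777; -0.0777 0.4834]  S=[0.7914 0.1516; 0.1516 0.8474]  K=[0.6169 -0.0447; -0.1087 0.5651]  nu=[-2.4258, 1.1215]  x^+=[-1.5722, 0.5930]  P^+=[0.1994 -0.0568; -0.0568 0.2220]

x_post = [-1.5722, 0.5930]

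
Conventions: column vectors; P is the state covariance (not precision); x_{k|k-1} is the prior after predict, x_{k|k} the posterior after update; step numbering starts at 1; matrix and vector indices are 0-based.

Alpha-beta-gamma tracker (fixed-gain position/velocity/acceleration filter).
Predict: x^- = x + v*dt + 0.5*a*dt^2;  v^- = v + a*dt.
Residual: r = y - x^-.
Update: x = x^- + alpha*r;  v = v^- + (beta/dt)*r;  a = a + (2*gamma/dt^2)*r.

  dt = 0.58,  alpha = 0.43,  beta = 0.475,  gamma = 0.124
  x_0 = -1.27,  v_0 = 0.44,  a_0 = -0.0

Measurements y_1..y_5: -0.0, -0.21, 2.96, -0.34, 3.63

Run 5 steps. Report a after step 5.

a_post = -0.3334

step 1: x_pred=-1.0148  r=1.0148  x^+=-0.5784  v^+=1.2711  a^+=0.7481
step 2: x_pred=0.2846  r=-0.4946  x^+=0.0719  v^+=1.2999  a^+=0.3835
step 3: x_pred=0.8904  r=2.0696  x^+=1.7803  v^+=3.2173  a^+=1.9092
step 4: x_pred=3.9675  r=-4.3075  x^+=2.1153  v^+=0.7970  a^+=-1.2663
step 5: x_pred=2.3645  r=1.2655  x^+=2.9087  v^+=1.0989  a^+=-0.3334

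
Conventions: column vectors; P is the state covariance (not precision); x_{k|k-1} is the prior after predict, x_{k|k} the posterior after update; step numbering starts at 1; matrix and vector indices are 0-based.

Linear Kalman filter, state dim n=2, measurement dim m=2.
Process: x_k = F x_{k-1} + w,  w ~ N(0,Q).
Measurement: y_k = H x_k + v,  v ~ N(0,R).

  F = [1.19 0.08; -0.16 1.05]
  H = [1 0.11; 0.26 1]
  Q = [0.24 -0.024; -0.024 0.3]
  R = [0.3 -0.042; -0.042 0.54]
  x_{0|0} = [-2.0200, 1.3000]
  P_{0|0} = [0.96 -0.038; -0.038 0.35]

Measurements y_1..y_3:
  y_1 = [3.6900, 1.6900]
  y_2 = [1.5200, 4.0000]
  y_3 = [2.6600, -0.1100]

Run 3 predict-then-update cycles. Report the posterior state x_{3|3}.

x_post = [2.5264, 0.5402]

step 1: x^-=[-2.2998, 1.6882]  P^-=[1.5945 -0.2244; -0.2244 0.7232]  S=[1.8538 0.2213; 0.2213 1.2543]  K=[0.8465 0.0023; -0.1444 0.5556]  nu=[5.8041, 0.5997]  x^+=[2.6147, 1.1830]  P^+=[0.2652 -0.1033; -0.1033 0.3329]
step 2: x^-=[3.2061, 0.8238]  P^-=[0.5980 -0.1743; -0.1743 0.7085]  S=[0.8683 0.0122; 0.0122 1.1983]  K=[0.6670 -0.0224; -0.1187 0.5547]  nu=[-1.7768, 2.3426]  x^+=[1.9684, 2.3341]  P^+=[0.2115 -0.0951; -0.0951 0.3292]
step 3: x^-=[2.5292, 2.1359]  P^-=[0.5235 -0.1543; -0.1543 0.7004]  S=[0.7980 0.0125; 0.0125 1.1955]  K=[0.6351 -0.0218; -0.1054 0.5534]  nu=[-0.1041, -2.9034]  x^+=[2.5264, 0.5402]  P^+=[0.2014 -0.0908; -0.0908 0.3269]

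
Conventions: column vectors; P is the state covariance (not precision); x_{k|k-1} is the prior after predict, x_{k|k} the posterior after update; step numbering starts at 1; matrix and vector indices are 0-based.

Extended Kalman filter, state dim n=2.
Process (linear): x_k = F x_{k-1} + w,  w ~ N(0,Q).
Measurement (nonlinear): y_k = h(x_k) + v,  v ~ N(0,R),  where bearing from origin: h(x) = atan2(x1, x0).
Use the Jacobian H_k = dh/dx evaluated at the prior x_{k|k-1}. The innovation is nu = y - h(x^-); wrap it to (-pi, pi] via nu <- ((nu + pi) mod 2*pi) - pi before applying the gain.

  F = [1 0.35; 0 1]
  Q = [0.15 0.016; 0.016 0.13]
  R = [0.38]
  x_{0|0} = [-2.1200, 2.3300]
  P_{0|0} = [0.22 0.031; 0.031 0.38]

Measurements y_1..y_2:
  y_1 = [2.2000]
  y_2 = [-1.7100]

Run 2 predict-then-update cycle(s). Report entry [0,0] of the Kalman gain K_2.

step 1: x^-=[-1.3045, 2.3300]  P^-=[0.4383 0.1800; 0.1800 0.5100]  H_jac=[-0.3268 -0.1829]  S=[0.4654]  K=[-0.3785; -0.3269]  nu=[0.1188]  x^+=[-1.3495, 2.2912]  P^+=[0.3716 0.1224; 0.1224 0.4603]
step 2: x^-=[-0.5476, 2.2912]  P^-=[0.6637 0.2995; 0.2995 0.5903]  H_jac=[-0.4129 -0.0987]  S=[0.5233]  K=[-0.5801; -0.3476]  nu=[2.7678]  x^+=[-2.1532, 1.3290]  P^+=[0.4876 0.1940; 0.1940 0.5270]

K[0,0] = -0.5801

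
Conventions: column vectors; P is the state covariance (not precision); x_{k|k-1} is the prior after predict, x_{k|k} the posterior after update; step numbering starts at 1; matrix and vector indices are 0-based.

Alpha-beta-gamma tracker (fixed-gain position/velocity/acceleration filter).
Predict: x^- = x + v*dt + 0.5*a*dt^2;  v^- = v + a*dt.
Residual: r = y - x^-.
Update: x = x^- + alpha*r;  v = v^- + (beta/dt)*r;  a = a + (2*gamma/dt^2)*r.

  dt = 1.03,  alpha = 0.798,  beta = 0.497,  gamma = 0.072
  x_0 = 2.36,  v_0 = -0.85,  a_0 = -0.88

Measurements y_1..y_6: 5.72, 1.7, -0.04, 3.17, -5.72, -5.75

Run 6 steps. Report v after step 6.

v_post = -3.4239

step 1: x_pred=1.0177  r=4.7023  x^+=4.7701  v^+=0.5126  a^+=-0.2417
step 2: x_pred=5.1699  r=-3.4699  x^+=2.4009  v^+=-1.4107  a^+=-0.7127
step 3: x_pred=0.5698  r=-0.6098  x^+=0.0832  v^+=-2.4391  a^+=-0.7955
step 4: x_pred=-2.8510  r=6.0210  x^+=1.9538  v^+=-0.3531  a^+=0.0218
step 5: x_pred=1.6016  r=-7.3216  x^+=-4.2410  v^+=-3.8635  a^+=-0.9720
step 6: x_pred=-8.7361  r=2.9861  x^+=-6.3532  v^+=-3.4239  a^+=-0.5667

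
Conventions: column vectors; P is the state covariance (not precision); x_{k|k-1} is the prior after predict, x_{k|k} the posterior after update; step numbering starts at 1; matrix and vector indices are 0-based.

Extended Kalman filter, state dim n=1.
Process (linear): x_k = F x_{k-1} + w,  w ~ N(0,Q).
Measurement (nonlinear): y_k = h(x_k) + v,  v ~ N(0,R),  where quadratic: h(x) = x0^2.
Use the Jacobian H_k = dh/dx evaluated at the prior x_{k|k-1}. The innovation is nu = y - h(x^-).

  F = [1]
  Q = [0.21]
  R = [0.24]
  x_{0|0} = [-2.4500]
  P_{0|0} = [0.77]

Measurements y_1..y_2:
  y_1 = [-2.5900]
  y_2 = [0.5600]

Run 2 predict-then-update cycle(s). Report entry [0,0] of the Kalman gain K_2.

step 1: x^-=[-2.4500]  P^-=[0.9800]  H_jac=[-4.9000]  S=[23.7698]  K=[-0.2020]  nu=[-8.5925]  x^+=[-0.7141]  P^+=[0.0099]
step 2: x^-=[-0.7141]  P^-=[0.2199]  H_jac=[-1.4283]  S=[0.6886]  K=[-0.4561]  nu=[0.0500]  x^+=[-0.7369]  P^+=[0.0766]

K[0,0] = -0.4561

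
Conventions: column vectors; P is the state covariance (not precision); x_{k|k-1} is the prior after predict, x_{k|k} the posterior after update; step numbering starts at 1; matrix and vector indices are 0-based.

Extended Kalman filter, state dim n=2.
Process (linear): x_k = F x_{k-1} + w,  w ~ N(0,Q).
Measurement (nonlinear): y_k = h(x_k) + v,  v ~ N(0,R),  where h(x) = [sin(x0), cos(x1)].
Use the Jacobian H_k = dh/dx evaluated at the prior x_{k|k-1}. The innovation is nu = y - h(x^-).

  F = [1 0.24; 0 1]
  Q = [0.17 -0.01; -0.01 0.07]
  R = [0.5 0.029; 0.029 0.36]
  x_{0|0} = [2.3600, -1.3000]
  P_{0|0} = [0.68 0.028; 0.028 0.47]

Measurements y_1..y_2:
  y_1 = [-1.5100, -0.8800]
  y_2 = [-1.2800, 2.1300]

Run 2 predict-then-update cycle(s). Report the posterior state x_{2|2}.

x_post = [4.0173, -0.7124]

step 1: x^-=[2.0480, -1.3000]  P^-=[0.8905 0.1308; 0.1308 0.5400]  H_jac=[-0.4593 0.0000; 0.0000 0.9636]  S=[0.6879 -0.0289; -0.0289 0.8614]  K=[-0.5893 0.1266; -0.0621 0.6020]  nu=[-2.3983, -1.1475]  x^+=[3.3161, -1.8420]  P^+=[0.6335 0.0295; 0.0295 0.2230]
step 2: x^-=[2.8740, -1.8420]  P^-=[0.8306 0.0731; 0.0731 0.2930]  H_jac=[-0.9644 0.0000; 0.0000 0.9635]  S=[1.2725 -0.0389; -0.0389 0.6320]  K=[-0.6272 0.0728; -0.0418 0.4441]  nu=[-1.5444, 2.3978]  x^+=[4.0173, -0.7124]  P^+=[0.3230 0.0083; 0.0083 0.1647]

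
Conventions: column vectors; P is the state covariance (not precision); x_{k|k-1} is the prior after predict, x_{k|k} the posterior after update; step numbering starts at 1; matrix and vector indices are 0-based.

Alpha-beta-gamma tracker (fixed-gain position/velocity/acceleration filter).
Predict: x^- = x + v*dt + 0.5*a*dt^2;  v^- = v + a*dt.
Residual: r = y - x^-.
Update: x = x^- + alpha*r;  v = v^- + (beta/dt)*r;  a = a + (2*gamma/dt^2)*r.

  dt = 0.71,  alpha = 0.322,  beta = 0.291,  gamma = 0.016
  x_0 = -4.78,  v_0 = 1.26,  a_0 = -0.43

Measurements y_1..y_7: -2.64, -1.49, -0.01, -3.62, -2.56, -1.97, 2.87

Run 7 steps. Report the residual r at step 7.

resid = 6.0662

step 1: x_pred=-3.9938  r=1.3538  x^+=-3.5579  v^+=1.5096  a^+=-0.3441
step 2: x_pred=-2.5728  r=1.0828  x^+=-2.2241  v^+=1.7091  a^+=-0.2753
step 3: x_pred=-1.0801  r=1.0701  x^+=-0.7355  v^+=1.9522  a^+=-0.2074
step 4: x_pred=0.5982  r=-4.2182  x^+=-0.7600  v^+=0.0760  a^+=-0.4752
step 5: x_pred=-0.8258  r=-1.7342  x^+=-1.3842  v^+=-0.9721  a^+=-0.5853
step 6: x_pred=-2.2219  r=0.2519  x^+=-2.1408  v^+=-1.2844  a^+=-0.5693
step 7: x_pred=-3.1962  r=6.0662  x^+=-1.2429  v^+=0.7977  a^+=-0.1842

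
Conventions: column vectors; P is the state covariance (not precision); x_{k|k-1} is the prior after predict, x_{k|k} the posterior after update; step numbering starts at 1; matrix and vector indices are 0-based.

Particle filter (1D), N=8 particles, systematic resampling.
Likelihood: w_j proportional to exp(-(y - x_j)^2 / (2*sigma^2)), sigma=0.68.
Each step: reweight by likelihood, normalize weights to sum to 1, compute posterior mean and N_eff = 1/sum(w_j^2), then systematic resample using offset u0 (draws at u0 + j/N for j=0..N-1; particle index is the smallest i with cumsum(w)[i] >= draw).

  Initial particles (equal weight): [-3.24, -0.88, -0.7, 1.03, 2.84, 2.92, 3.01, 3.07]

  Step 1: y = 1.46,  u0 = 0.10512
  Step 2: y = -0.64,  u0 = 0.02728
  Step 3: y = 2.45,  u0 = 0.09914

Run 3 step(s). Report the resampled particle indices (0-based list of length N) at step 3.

resampled_idx = [0, 1, 2, 3, 4, 5, 6, 7]

step 1: w=[0.0000, 0.0023, 0.0054, 0.6879, 0.1072, 0.0838, 0.0625, 0.0509]  mean=1.5964  Neff=2.0071  idx=[3, 3, 3, 3, 3, 4, 5, 7]
step 2: w=[0.2000, 0.2000, 0.2000, 0.2000, 0.2000, 0.0000, 0.0000, 0.0000]  mean=1.0300  Neff=5.0001  idx=[0, 0, 1, 2, 2, 3, 3, 4]
step 3: w=[0.1250, 0.1250, 0.1250, 0.1250, 0.1250, 0.1250, 0.1250, 0.1250]  mean=1.0300  Neff=8.0000  idx=[0, 1, 2, 3, 4, 5, 6, 7]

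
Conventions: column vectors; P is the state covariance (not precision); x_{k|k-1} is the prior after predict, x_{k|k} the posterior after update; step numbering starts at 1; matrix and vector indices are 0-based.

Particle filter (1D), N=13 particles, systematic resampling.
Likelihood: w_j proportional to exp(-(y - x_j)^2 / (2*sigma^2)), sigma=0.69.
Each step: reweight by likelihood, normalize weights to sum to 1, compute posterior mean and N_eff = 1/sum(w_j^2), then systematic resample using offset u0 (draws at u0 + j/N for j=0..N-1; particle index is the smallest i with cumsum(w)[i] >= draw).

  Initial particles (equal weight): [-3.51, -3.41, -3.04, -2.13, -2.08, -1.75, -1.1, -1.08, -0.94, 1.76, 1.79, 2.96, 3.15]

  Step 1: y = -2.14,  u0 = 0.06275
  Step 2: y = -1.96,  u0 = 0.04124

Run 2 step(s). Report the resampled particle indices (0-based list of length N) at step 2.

resampled_idx = [1, 2, 3, 4, 4, 5, 6, 7, 7, 8, 9, 10, 11]

step 1: w=[0.0313, 0.0413, 0.0960, 0.2248, 0.2240, 0.1916, 0.0722, 0.0691, 0.0496, 0.0000, 0.0000, 0.0000, 0.0000]  mean=-2.0236  Neff=6.1804  idx=[1, 2, 3, 3, 3, 4, 4, 4, 5, 5, 6, 7, 8]
step 2: w=[0.0117, 0.0312, 0.1030, 0.1030, 0.1030, 0.1046, 0.1046, 0.1046, 0.1014, 0.1014, 0.0488, 0.0471, 0.0356]  mean=-1.9385  Neff=10.8467  idx=[1, 2, 3, 4, 4, 5, 6, 7, 7, 8, 9, 10, 11]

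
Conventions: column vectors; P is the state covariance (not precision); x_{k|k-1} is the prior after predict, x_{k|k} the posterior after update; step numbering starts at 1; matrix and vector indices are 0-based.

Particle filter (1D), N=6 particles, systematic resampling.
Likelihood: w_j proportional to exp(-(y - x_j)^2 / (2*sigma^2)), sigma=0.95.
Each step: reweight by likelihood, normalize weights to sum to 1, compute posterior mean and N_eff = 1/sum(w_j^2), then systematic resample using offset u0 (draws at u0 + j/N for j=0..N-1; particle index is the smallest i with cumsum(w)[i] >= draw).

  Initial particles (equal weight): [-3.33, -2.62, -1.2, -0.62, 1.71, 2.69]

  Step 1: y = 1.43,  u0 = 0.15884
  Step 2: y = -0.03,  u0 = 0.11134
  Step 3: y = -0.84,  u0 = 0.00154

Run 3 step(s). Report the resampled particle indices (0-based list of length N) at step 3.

resampled_idx = [0, 1, 2, 3, 4, 5]

step 1: w=[0.0000, 0.0001, 0.0145, 0.0653, 0.6419, 0.2782]  mean=1.7878  Neff=2.0248  idx=[4, 4, 4, 4, 5, 5]
step 2: w=[0.2394, 0.2394, 0.2394, 0.2394, 0.0213, 0.0213]  mean=1.7517  Neff=4.3459  idx=[0, 1, 1, 2, 3, 3]
step 3: w=[0.1667, 0.1667, 0.1667, 0.1667, 0.1667, 0.1667]  mean=1.7100  Neff=6.0000  idx=[0, 1, 2, 3, 4, 5]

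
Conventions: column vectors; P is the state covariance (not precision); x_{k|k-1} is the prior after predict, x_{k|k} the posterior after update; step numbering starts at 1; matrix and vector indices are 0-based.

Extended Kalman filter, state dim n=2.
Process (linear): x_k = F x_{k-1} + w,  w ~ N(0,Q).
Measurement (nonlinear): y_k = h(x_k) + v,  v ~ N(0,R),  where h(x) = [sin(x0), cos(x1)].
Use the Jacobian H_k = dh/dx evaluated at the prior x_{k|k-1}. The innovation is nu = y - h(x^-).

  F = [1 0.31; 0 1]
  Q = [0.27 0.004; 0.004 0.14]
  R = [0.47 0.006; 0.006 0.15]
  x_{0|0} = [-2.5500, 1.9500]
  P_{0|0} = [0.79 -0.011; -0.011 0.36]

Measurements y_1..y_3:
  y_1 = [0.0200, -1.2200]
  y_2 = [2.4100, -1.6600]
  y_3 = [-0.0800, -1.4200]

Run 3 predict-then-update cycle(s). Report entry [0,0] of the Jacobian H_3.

step 1: x^-=[-1.9455, 1.9500]  P^-=[1.0878 0.1046; 0.1046 0.5000]  H_jac=[-0.3660 0.0000; 0.0000 -0.9290]  S=[0.6157 0.0416; 0.0416 0.5815]  K=[-0.6384 -0.1215; -0.0083 -0.7982]  nu=[0.9506, -0.8498]  x^+=[-2.4491, 2.6204]  P^+=[0.8218 0.0237; 0.0237 0.1289]
step 2: x^-=[-1.6368, 2.6204]  P^-=[1.1189 0.0677; 0.0677 0.2689]  H_jac=[-0.0660 0.0000; 0.0000 -0.4979]  S=[0.4749 0.0082; 0.0082 0.2167]  K=[-0.1528 -0.1498; 0.0013 -0.6181]  nu=[3.4078, -0.7928]  x^+=[-2.0389, 3.1148]  P^+=[1.1026 0.0470; 0.0470 0.1862]
step 3: x^-=[-1.0734, 3.1148]  P^-=[1.4196 0.1087; 0.1087 0.3262]  H_jac=[0.4772 0.0000; 0.0000 -0.0268]  S=[0.7932 0.0046; 0.0046 0.1502]  K=[0.8542 -0.0456; 0.0657 -0.0601]  nu=[0.7988, -0.4204]  x^+=[-0.3718, 3.1926]  P^+=[0.8408 0.0640; 0.0640 0.3223]

H_jac[0,0] = 0.4772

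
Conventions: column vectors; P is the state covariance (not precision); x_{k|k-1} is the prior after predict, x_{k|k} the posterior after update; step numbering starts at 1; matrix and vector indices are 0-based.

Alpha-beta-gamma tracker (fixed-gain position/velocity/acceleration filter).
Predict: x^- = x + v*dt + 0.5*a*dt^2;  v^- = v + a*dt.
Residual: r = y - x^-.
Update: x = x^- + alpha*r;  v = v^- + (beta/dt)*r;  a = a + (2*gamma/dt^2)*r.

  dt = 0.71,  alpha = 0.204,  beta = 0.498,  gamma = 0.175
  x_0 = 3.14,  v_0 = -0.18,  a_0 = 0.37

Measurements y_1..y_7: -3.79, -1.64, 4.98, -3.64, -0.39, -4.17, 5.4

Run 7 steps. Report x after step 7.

step 1: x_pred=3.1055  r=-6.8955  x^+=1.6988  v^+=-4.7538  a^+=-4.4176
step 2: x_pred=-2.7899  r=1.1499  x^+=-2.5553  v^+=-7.0838  a^+=-3.6192
step 3: x_pred=-8.4970  r=13.4770  x^+=-5.7477  v^+=-0.2005  a^+=5.7380
step 4: x_pred=-4.4438  r=0.8038  x^+=-4.2798  v^+=4.4372  a^+=6.2961
step 5: x_pred=0.4575  r=-0.8475  x^+=0.2846  v^+=8.3130  a^+=5.7076
step 6: x_pred=7.6255  r=-11.7955  x^+=5.2192  v^+=4.0919  a^+=-2.4821
step 7: x_pred=7.4989  r=-2.0989  x^+=7.0707  v^+=0.8575  a^+=-3.9393

x_post = 7.0707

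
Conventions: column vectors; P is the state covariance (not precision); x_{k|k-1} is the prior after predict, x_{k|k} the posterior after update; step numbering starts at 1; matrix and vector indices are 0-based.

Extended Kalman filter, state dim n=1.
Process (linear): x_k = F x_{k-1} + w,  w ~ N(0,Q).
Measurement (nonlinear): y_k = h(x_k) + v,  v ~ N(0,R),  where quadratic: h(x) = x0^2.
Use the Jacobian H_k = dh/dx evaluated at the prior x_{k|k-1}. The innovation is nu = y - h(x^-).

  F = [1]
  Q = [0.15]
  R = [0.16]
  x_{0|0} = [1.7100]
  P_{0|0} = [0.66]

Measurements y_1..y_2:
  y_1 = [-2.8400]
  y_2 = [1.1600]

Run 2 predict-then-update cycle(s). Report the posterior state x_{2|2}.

x_post = [0.1755]

step 1: x^-=[1.7100]  P^-=[0.8100]  H_jac=[3.4200]  S=[9.6341]  K=[0.2875]  nu=[-5.7641]  x^+=[0.0526]  P^+=[0.0135]
step 2: x^-=[0.0526]  P^-=[0.1635]  H_jac=[0.1052]  S=[0.1618]  K=[0.1062]  nu=[1.1572]  x^+=[0.1755]  P^+=[0.1616]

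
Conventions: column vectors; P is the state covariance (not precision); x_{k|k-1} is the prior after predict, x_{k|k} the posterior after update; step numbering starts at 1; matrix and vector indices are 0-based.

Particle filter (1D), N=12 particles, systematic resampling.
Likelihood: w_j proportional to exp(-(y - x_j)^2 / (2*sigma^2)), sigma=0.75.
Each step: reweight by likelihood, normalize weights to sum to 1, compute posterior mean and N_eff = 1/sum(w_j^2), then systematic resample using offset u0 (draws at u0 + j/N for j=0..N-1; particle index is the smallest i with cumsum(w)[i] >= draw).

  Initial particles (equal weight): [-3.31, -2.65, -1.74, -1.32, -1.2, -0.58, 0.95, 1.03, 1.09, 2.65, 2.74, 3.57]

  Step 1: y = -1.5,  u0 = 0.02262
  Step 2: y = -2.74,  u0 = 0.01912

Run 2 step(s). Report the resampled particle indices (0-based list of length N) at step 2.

resampled_idx = [0, 0, 0, 0, 1, 2, 2, 3, 4, 5, 7, 9]

step 1: w=[0.0147, 0.0836, 0.2575, 0.2633, 0.2502, 0.1277, 0.0013, 0.0009, 0.0007, 0.0000, 0.0000, 0.0000]  mean=-1.4374  Neff=4.5095  idx=[1, 2, 2, 2, 3, 3, 3, 3, 4, 4, 4, 5]
step 2: w=[0.3034, 0.1256, 0.1256, 0.1256, 0.0509, 0.0509, 0.0509, 0.0509, 0.0371, 0.0371, 0.0371, 0.0048]  mean=-1.8648  Neff=6.4980  idx=[0, 0, 0, 0, 1, 2, 2, 3, 4, 5, 7, 9]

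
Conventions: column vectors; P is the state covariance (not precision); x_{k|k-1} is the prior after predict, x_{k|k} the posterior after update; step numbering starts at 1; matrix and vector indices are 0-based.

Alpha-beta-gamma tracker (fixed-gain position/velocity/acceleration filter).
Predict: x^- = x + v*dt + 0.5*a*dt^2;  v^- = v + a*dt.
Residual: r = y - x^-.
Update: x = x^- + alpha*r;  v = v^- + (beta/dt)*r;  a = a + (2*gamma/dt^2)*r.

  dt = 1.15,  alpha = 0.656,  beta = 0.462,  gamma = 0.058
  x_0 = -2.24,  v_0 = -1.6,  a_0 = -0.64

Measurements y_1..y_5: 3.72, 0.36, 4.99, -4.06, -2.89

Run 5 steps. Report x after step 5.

step 1: x_pred=-4.5032  r=8.2232  x^+=0.8912  v^+=0.9676  a^+=0.0813
step 2: x_pred=2.0577  r=-1.6977  x^+=0.9440  v^+=0.3790  a^+=-0.0676
step 3: x_pred=1.3352  r=3.6548  x^+=3.7327  v^+=1.7695  a^+=0.2529
step 4: x_pred=5.9350  r=-9.9950  x^+=-0.6217  v^+=-1.9549  a^+=-0.6237
step 5: x_pred=-3.2824  r=0.3924  x^+=-3.0250  v^+=-2.5146  a^+=-0.5893

x_post = -3.0250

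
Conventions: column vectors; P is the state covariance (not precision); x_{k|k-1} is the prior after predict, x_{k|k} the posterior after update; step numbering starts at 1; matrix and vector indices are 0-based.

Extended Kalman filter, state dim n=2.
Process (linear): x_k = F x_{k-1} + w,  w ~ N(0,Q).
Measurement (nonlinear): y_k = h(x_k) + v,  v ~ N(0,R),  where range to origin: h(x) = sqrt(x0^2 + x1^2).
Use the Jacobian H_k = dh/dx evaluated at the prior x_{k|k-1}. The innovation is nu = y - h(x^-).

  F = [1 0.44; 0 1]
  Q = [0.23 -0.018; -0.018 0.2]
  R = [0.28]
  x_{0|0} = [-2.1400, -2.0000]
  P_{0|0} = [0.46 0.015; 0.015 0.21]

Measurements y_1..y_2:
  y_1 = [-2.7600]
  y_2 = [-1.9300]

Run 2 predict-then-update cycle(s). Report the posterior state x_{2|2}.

x_post = [-0.7929, 0.0202]

step 1: x^-=[-3.0200, -2.0000]  P^-=[0.7439 0.0894; 0.0894 0.4100]  H_jac=[-0.8337 -0.5521]  S=[1.0044]  K=[-0.6666; -0.2996]  nu=[-6.3822]  x^+=[1.2345, -0.0879]  P^+=[0.2975 -0.1112; -0.1112 0.3198]
step 2: x^-=[1.1959, -0.0879]  P^-=[0.4916 0.0115; 0.0115 0.5198]  H_jac=[0.9973 -0.0733]  S=[0.7701]  K=[0.6356; -0.0345]  nu=[-3.1291]  x^+=[-0.7929, 0.0202]  P^+=[0.1805 0.0284; 0.0284 0.5189]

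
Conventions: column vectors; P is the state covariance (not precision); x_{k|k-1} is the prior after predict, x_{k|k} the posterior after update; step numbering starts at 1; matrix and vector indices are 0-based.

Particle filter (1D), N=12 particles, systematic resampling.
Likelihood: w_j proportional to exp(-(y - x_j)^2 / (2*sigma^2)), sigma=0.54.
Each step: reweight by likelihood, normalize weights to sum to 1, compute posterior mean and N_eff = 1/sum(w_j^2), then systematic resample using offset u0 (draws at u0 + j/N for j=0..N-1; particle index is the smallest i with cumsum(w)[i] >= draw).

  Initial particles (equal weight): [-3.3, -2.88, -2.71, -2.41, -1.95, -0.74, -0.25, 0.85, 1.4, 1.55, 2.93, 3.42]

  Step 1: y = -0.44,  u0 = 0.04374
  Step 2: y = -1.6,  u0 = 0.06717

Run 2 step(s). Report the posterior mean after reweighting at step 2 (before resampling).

step 1: w=[0.0000, 0.0000, 0.0001, 0.0007, 0.0107, 0.4558, 0.4999, 0.0307, 0.0016, 0.0006, 0.0000, 0.0000]  mean=-0.4557  Neff=2.1800  idx=[5, 5, 5, 5, 5, 5, 6, 6, 6, 6, 6, 6]
step 2: w=[0.1442, 0.1442, 0.1442, 0.1442, 0.1442, 0.1442, 0.0225, 0.0225, 0.0225, 0.0225, 0.0225, 0.0225]  mean=-0.6738  Neff=7.8294  idx=[0, 1, 1, 2, 2, 3, 3, 4, 5, 5, 7, 11]

post_mean = -0.6738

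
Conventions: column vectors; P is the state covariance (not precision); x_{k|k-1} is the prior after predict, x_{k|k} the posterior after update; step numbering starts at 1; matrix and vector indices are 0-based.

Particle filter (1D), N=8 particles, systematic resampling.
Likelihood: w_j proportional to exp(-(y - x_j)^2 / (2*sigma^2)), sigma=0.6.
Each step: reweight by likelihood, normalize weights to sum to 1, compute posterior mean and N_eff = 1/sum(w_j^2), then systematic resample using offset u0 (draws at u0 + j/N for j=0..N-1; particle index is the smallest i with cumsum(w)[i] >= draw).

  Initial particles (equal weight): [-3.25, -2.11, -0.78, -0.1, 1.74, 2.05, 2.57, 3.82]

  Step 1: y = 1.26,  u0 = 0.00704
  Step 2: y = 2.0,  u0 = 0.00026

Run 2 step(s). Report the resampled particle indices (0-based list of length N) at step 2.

resampled_idx = [0, 1, 2, 3, 4, 5, 6, 7]

step 1: w=[0.0000, 0.0000, 0.0023, 0.0581, 0.5507, 0.3188, 0.0700, 0.0001]  mean=1.7842  Neff=2.4201  idx=[3, 4, 4, 4, 4, 5, 5, 5]
step 2: w=[0.0003, 0.1372, 0.1372, 0.1372, 0.1372, 0.1502, 0.1502, 0.1502]  mean=1.8791  Neff=6.9905  idx=[0, 1, 2, 3, 4, 5, 6, 7]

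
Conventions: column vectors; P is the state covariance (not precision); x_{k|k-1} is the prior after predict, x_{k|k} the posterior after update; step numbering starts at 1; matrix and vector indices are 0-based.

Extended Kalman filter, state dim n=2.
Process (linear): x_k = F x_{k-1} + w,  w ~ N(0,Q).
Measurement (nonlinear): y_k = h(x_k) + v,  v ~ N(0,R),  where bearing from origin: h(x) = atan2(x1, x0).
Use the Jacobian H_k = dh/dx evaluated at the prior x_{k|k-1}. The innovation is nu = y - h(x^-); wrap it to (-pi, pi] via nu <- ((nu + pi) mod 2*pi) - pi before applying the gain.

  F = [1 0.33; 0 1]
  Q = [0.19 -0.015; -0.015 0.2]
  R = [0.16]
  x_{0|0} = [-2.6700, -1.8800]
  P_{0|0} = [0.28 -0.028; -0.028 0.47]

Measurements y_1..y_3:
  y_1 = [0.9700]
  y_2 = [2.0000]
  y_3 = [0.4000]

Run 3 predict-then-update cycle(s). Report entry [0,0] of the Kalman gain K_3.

K[0,0] = -0.9367

step 1: x^-=[-3.2904, -1.8800]  P^-=[0.5027 0.1121; 0.1121 0.6700]  H_jac=[0.1309 -0.2291]  S=[0.1971]  K=[0.2036; -0.7045]  nu=[-2.6907]  x^+=[-3.8383, 0.0156]  P^+=[0.4945 0.1404; 0.1404 0.5722]
step 2: x^-=[-3.8331, 0.0156]  P^-=[0.8395 0.3142; 0.3142 0.7722]  H_jac=[-0.0011 -0.2609]  S=[0.2127]  K=[-0.3895; -0.9485]  nu=[-1.1375]  x^+=[-3.3900, 1.0946]  P^+=[0.8072 0.2356; 0.2356 0.5808]
step 3: x^-=[-3.0288, 1.0946]  P^-=[1.2160 0.4123; 0.4123 0.7808]  H_jac=[-0.1055 -0.2920]  S=[0.2655]  K=[-0.9367; -1.0225]  nu=[-2.3948]  x^+=[-0.7857, 3.5433]  P^+=[0.9830 0.1579; 0.1579 0.5032]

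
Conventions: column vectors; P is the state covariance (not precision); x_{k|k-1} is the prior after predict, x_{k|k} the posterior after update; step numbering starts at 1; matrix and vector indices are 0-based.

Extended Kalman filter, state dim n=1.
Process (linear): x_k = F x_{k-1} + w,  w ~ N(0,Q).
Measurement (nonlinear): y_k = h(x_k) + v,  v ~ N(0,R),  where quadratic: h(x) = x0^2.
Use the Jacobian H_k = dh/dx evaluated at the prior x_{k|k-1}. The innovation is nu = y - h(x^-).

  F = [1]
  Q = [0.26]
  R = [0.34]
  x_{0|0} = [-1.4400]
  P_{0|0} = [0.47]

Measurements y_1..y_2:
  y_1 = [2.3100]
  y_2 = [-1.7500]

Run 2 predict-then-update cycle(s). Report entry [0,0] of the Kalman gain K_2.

step 1: x^-=[-1.4400]  P^-=[0.7300]  H_jac=[-2.8800]  S=[6.3949]  K=[-0.3288]  nu=[0.2364]  x^+=[-1.5177]  P^+=[0.0388]
step 2: x^-=[-1.5177]  P^-=[0.2988]  H_jac=[-3.0354]  S=[3.0932]  K=[-0.2932]  nu=[-4.0535]  x^+=[-0.3291]  P^+=[0.0328]

K[0,0] = -0.2932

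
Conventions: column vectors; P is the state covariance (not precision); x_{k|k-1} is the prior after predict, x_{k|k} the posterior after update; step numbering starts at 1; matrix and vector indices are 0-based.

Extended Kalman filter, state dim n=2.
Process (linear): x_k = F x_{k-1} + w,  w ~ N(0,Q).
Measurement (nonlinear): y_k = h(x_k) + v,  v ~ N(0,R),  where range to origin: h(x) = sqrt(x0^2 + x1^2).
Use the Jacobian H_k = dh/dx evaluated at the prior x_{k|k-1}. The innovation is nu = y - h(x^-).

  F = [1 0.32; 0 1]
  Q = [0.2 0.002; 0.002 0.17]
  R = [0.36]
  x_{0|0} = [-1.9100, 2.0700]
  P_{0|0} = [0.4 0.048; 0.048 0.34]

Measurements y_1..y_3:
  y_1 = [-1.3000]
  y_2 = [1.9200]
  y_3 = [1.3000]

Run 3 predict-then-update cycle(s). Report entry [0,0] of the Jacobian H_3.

H_jac[0,0] = 0.1958

step 1: x^-=[-1.2476, 2.0700]  P^-=[0.6655 0.1588; 0.1588 0.5100]  H_jac=[-0.5162 0.8565]  S=[0.7710]  K=[-0.2692; 0.4602]  nu=[-3.7169]  x^+=[-0.2471, 0.3595]  P^+=[0.6097 0.2543; 0.2543 0.3467]
step 2: x^-=[-0.1321, 0.3595]  P^-=[1.0079 0.3673; 0.3673 0.5167]  H_jac=[-0.3448 0.9387]  S=[0.6974]  K=[-0.0041; 0.5139]  nu=[1.5370]  x^+=[-0.1384, 1.1493]  P^+=[1.0079 0.3687; 0.3687 0.3326]
step 3: x^-=[0.2294, 1.1493]  P^-=[1.4780 0.4771; 0.4771 0.5026]  H_jac=[0.1958 0.9807]  S=[1.0831]  K=[0.6991; 0.5412]  nu=[0.1280]  x^+=[0.3189, 1.2186]  P^+=[0.9486 0.0673; 0.0673 0.1853]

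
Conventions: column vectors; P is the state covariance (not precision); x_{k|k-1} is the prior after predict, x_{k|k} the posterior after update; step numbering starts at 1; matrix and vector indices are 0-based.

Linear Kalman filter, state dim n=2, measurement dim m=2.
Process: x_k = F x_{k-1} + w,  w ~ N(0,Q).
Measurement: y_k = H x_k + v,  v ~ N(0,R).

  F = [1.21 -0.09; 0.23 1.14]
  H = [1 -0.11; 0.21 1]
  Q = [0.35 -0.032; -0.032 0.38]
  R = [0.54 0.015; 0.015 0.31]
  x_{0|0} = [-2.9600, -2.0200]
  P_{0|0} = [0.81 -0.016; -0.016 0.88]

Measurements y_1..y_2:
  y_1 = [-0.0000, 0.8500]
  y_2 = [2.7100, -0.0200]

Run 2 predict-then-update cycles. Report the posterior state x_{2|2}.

step 1: x^-=[-3.3998, -2.9836]  P^-=[1.5465 0.0814; 0.0814 1.5581]  S=[2.0875 0.2479; 0.2479 1.9705]  K=[0.7229 0.1152; -0.1401 0.8170]  nu=[3.0716, 4.5476]  x^+=[-0.6556, 0.3014]  P^+=[0.3882 -0.0350; -0.0350 0.2585]
step 2: x^-=[-0.8204, 0.1928]  P^-=[0.9281 0.0020; 0.0020 0.7182]  S=[1.4764 0.1329; 0.1329 1.0699]  K=[0.6189 0.1072; -0.1139 0.6858]  nu=[3.5516, -0.0406]  x^+=[1.3732, -0.2394]  P^+=[0.3328 -0.0274; -0.0274 0.2166]

x_post = [1.3732, -0.2394]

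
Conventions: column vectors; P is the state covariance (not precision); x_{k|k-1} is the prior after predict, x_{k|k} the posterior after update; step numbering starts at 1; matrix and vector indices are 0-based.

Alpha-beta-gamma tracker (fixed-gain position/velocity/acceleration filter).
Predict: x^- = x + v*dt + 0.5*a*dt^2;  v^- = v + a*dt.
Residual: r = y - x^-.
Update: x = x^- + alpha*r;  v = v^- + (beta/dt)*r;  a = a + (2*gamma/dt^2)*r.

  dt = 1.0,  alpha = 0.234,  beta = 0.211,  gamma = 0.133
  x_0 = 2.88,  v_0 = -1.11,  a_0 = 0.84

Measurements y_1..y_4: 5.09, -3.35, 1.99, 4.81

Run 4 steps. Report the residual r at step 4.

step 1: x_pred=2.1900  r=2.9000  x^+=2.8686  v^+=0.3419  a^+=1.6114
step 2: x_pred=4.0162  r=-7.3662  x^+=2.2925  v^+=0.3990  a^+=-0.3480
step 3: x_pred=2.5175  r=-0.5275  x^+=2.3941  v^+=-0.0603  a^+=-0.4883
step 4: x_pred=2.0896  r=2.7204  x^+=2.7262  v^+=0.0254  a^+=0.2353

resid = 2.7204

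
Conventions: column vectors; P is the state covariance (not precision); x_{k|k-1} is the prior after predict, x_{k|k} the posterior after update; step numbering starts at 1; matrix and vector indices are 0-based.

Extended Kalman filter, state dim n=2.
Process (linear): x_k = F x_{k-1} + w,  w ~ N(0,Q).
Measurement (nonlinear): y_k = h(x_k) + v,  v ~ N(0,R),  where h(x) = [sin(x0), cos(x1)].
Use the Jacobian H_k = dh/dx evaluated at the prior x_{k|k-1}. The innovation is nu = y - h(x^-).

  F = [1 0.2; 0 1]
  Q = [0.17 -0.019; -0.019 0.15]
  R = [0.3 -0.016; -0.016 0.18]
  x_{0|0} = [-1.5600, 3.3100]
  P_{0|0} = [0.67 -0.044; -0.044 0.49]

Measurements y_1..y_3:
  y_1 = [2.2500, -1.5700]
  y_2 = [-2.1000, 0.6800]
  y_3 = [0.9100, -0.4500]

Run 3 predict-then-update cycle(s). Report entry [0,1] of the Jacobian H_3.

H_jac[0,1] = 0.0000

step 1: x^-=[-0.8980, 3.3100]  P^-=[0.8420 0.0350; 0.0350 0.6400]  H_jac=[0.6232 0.0000; 0.0000 0.1676]  S=[0.6270 -0.0123; -0.0123 0.1980]  K=[0.8385 0.0819; 0.0455 0.5447]  nu=[3.0321, -0.5841]  x^+=[1.5965, 3.1298]  P^+=[0.4016 0.0079; 0.0079 0.5806]
step 2: x^-=[2.2225, 3.1298]  P^-=[0.5979 0.1050; 0.1050 0.7306]  H_jac=[-0.6065 0.0000; 0.0000 -0.0118]  S=[0.5200 -0.0153; -0.0153 0.1801]  K=[-0.6994 -0.0661; -0.1242 -0.0583]  nu=[-2.8951, 1.6799]  x^+=[4.1363, 3.3916]  P^+=[0.3442 0.0599; 0.0599 0.7222]
step 3: x^-=[4.8147, 3.3916]  P^-=[0.5671 0.1853; 0.1853 0.8722]  H_jac=[0.1021 0.0000; 0.0000 0.2474]  S=[0.3059 -0.0113; -0.0113 0.2334]  K=[0.1969 0.2060; 0.0962 0.9293]  nu=[1.9048, 0.5189]  x^+=[5.2966, 4.0572]  P^+=[0.5462 0.1372; 0.1372 0.6698]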